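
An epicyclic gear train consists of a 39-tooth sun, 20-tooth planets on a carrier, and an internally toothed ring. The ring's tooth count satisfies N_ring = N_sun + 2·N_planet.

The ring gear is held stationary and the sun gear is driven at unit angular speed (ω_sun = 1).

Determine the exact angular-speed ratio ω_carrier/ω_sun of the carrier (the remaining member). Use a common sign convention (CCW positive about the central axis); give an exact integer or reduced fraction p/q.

N_ring = 39 + 2·20 = 79
39(ω_s−ω_c) = −79(ω_r−ω_c),  ω_r=0, ω_s=1
39(1−ω_c) = −79(0−ω_c)  ⇒  118ω_c = 39  ⇒  ω_c = 39/118
ω_c/ω_s = 39/118

39/118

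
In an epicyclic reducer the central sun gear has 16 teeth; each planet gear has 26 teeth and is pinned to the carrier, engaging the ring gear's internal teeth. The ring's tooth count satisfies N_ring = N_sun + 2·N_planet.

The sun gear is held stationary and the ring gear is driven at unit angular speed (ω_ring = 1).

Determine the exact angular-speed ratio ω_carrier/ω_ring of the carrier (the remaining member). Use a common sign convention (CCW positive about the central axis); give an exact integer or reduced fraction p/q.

N_ring = 16 + 2·26 = 68
16(ω_s−ω_c) = −68(ω_r−ω_c),  ω_s=0, ω_r=1
16(0−ω_c) = −68(1−ω_c)  ⇒  84ω_c = 68  ⇒  ω_c = 17/21
ω_c/ω_r = 17/21

17/21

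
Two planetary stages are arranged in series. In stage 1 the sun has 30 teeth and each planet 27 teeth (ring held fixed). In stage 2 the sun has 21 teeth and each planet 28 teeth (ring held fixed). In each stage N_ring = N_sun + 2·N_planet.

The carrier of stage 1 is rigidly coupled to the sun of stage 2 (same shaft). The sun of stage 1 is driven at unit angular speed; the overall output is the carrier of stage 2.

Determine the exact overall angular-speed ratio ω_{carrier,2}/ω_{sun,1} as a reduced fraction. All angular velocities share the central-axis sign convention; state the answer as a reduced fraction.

Stage 1: N_ring = 30 + 2·27 = 84
Stage 1: 30(ω_s−ω_c) = −84(ω_r−ω_c),  ω_r=0, ω_s=1
Stage 1: 30(1−ω_c) = −84(0−ω_c)  ⇒  114ω_c = 30  ⇒  ω_c = 5/19
  ⇒ ω_c¹/ω_s¹ = 5/19
Stage 2: N_ring = 21 + 2·28 = 77
Stage 2: 21(ω_s−ω_c) = −77(ω_r−ω_c),  ω_r=0, ω_s=1
Stage 2: 21(1−ω_c) = −77(0−ω_c)  ⇒  98ω_c = 21  ⇒  ω_c = 3/14
  ⇒ ω_c²/ω_s² = 3/14
Coupling ω_s² = ω_c¹ ⇒ overall = 5/19 × 3/14 = 15/266

15/266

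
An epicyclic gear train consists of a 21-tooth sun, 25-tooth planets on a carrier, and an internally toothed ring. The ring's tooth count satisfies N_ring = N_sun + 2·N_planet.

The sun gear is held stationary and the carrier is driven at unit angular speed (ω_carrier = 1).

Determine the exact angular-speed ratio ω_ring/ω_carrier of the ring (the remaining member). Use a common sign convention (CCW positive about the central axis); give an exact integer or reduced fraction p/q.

92/71

N_ring = 21 + 2·25 = 71
21(ω_s−ω_c) = −71(ω_r−ω_c),  ω_s=0, ω_c=1
ω_r = 1 − (21/71)(0−1) = 92/71
ω_r/ω_c = 92/71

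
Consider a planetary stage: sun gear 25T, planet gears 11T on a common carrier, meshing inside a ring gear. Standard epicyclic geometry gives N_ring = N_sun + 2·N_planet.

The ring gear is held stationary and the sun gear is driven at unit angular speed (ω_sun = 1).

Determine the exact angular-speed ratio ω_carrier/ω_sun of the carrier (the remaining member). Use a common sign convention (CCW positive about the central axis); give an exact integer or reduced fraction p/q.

N_ring = 25 + 2·11 = 47
25(ω_s−ω_c) = −47(ω_r−ω_c),  ω_r=0, ω_s=1
25(1−ω_c) = −47(0−ω_c)  ⇒  72ω_c = 25  ⇒  ω_c = 25/72
ω_c/ω_s = 25/72

25/72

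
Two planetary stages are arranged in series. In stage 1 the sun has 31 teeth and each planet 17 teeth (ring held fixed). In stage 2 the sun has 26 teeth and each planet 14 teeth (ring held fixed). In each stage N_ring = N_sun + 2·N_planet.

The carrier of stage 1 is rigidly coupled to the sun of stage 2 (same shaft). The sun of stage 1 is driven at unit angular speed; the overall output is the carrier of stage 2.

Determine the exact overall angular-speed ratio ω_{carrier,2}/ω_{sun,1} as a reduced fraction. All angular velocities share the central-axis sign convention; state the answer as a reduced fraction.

Stage 1: N_ring = 31 + 2·17 = 65
Stage 1: 31(ω_s−ω_c) = −65(ω_r−ω_c),  ω_r=0, ω_s=1
Stage 1: 31(1−ω_c) = −65(0−ω_c)  ⇒  96ω_c = 31  ⇒  ω_c = 31/96
  ⇒ ω_c¹/ω_s¹ = 31/96
Stage 2: N_ring = 26 + 2·14 = 54
Stage 2: 26(ω_s−ω_c) = −54(ω_r−ω_c),  ω_r=0, ω_s=1
Stage 2: 26(1−ω_c) = −54(0−ω_c)  ⇒  80ω_c = 26  ⇒  ω_c = 13/40
  ⇒ ω_c²/ω_s² = 13/40
Coupling ω_s² = ω_c¹ ⇒ overall = 31/96 × 13/40 = 403/3840

403/3840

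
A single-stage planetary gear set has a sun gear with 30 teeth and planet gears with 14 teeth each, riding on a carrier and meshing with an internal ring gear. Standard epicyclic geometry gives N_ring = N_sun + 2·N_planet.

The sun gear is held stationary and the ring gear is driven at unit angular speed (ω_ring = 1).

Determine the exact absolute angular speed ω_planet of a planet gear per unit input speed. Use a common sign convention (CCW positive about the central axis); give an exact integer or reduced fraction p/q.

29/14

N_ring = 30 + 2·14 = 58
30(ω_s−ω_c) = −58(ω_r−ω_c),  ω_s=0, ω_r=1
30(0−ω_c) = −58(1−ω_c)  ⇒  88ω_c = 58  ⇒  ω_c = 29/44
sun–planet: 30·(0−29/44) = −14·(ω_p−ω_c)  ⇒  ω_p−ω_c = −(30/14)·(-29/44) = 435/308
ω_p = 29/44 + 435/308 = 29/14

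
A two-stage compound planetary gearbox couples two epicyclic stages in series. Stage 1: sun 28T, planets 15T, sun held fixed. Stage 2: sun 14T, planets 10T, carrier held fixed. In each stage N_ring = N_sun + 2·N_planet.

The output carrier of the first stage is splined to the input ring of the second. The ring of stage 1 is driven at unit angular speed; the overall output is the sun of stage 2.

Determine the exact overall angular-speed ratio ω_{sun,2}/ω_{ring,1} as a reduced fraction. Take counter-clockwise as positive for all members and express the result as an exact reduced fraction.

-493/301

Stage 1: N_ring = 28 + 2·15 = 58
Stage 1: 28(ω_s−ω_c) = −58(ω_r−ω_c),  ω_s=0, ω_r=1
Stage 1: 28(0−ω_c) = −58(1−ω_c)  ⇒  86ω_c = 58  ⇒  ω_c = 29/43
  ⇒ ω_c¹/ω_r¹ = 29/43
Stage 2: N_ring = 14 + 2·10 = 34
Stage 2: 14(ω_s−ω_c) = −34(ω_r−ω_c),  ω_c=0, ω_r=1
Stage 2: ω_s = 0 − (34/14)(1−0) = -17/7
  ⇒ ω_s²/ω_r² = -17/7
Coupling ω_r² = ω_c¹ ⇒ overall = 29/43 × -17/7 = -493/301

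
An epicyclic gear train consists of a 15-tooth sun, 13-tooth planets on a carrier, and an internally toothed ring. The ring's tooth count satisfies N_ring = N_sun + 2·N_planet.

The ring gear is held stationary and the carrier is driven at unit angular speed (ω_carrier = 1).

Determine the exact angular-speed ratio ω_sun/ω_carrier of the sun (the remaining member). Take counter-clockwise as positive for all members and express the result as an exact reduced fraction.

56/15

N_ring = 15 + 2·13 = 41
15(ω_s−ω_c) = −41(ω_r−ω_c),  ω_r=0, ω_c=1
ω_s = 1 − (41/15)(0−1) = 56/15
ω_s/ω_c = 56/15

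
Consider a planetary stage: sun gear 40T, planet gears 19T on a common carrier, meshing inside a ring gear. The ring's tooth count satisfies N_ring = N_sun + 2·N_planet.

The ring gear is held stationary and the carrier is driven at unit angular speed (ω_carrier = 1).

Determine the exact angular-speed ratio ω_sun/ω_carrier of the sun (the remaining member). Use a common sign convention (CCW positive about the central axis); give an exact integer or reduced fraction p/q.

N_ring = 40 + 2·19 = 78
40(ω_s−ω_c) = −78(ω_r−ω_c),  ω_r=0, ω_c=1
ω_s = 1 − (78/40)(0−1) = 59/20
ω_s/ω_c = 59/20

59/20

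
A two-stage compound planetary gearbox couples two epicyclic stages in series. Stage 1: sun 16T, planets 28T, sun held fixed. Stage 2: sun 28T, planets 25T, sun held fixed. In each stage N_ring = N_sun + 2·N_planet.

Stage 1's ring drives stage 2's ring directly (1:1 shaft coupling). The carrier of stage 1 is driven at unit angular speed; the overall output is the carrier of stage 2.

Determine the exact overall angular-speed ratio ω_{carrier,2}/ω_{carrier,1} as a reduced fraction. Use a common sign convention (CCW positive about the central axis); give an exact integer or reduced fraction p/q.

143/159

Stage 1: N_ring = 16 + 2·28 = 72
Stage 1: 16(ω_s−ω_c) = −72(ω_r−ω_c),  ω_s=0, ω_c=1
Stage 1: ω_r = 1 − (16/72)(0−1) = 11/9
  ⇒ ω_r¹/ω_c¹ = 11/9
Stage 2: N_ring = 28 + 2·25 = 78
Stage 2: 28(ω_s−ω_c) = −78(ω_r−ω_c),  ω_s=0, ω_r=1
Stage 2: 28(0−ω_c) = −78(1−ω_c)  ⇒  106ω_c = 78  ⇒  ω_c = 39/53
  ⇒ ω_c²/ω_r² = 39/53
Coupling ω_r² = ω_r¹ ⇒ overall = 11/9 × 39/53 = 143/159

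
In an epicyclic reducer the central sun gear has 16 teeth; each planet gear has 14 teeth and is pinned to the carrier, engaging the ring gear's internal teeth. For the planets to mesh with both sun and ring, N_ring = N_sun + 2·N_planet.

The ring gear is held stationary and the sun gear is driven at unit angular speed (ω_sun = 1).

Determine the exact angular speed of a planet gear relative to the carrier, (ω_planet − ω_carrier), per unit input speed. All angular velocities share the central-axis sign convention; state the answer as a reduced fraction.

-88/105

N_ring = 16 + 2·14 = 44
16(ω_s−ω_c) = −44(ω_r−ω_c),  ω_r=0, ω_s=1
16(1−ω_c) = −44(0−ω_c)  ⇒  60ω_c = 16  ⇒  ω_c = 4/15
sun–planet: 16·(1−4/15) = −14·(ω_p−ω_c)  ⇒  ω_p−ω_c = −(16/14)·(11/15) = -88/105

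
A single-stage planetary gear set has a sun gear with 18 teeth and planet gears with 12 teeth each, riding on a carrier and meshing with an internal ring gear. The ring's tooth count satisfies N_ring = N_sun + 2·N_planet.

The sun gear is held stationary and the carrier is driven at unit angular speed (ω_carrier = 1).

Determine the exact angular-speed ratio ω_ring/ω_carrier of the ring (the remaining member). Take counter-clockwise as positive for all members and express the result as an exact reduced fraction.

N_ring = 18 + 2·12 = 42
18(ω_s−ω_c) = −42(ω_r−ω_c),  ω_s=0, ω_c=1
ω_r = 1 − (18/42)(0−1) = 10/7
ω_r/ω_c = 10/7

10/7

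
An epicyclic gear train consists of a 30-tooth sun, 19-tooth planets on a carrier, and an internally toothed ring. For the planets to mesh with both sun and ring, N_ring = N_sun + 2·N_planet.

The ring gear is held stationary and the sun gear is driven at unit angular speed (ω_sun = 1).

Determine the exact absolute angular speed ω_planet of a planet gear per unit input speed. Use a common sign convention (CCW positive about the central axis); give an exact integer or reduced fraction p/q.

N_ring = 30 + 2·19 = 68
30(ω_s−ω_c) = −68(ω_r−ω_c),  ω_r=0, ω_s=1
30(1−ω_c) = −68(0−ω_c)  ⇒  98ω_c = 30  ⇒  ω_c = 15/49
sun–planet: 30·(1−15/49) = −19·(ω_p−ω_c)  ⇒  ω_p−ω_c = −(30/19)·(34/49) = -1020/931
ω_p = 15/49 − 1020/931 = -15/19

-15/19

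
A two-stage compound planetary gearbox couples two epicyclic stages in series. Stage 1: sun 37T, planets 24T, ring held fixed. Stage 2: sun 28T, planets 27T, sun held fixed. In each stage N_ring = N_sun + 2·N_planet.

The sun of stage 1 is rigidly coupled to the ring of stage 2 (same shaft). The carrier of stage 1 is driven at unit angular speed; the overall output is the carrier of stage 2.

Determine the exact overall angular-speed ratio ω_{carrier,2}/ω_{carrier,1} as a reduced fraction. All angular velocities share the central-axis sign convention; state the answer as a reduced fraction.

Stage 1: N_ring = 37 + 2·24 = 85
Stage 1: 37(ω_s−ω_c) = −85(ω_r−ω_c),  ω_r=0, ω_c=1
Stage 1: ω_s = 1 − (85/37)(0−1) = 122/37
  ⇒ ω_s¹/ω_c¹ = 122/37
Stage 2: N_ring = 28 + 2·27 = 82
Stage 2: 28(ω_s−ω_c) = −82(ω_r−ω_c),  ω_s=0, ω_r=1
Stage 2: 28(0−ω_c) = −82(1−ω_c)  ⇒  110ω_c = 82  ⇒  ω_c = 41/55
  ⇒ ω_c²/ω_r² = 41/55
Coupling ω_r² = ω_s¹ ⇒ overall = 122/37 × 41/55 = 5002/2035

5002/2035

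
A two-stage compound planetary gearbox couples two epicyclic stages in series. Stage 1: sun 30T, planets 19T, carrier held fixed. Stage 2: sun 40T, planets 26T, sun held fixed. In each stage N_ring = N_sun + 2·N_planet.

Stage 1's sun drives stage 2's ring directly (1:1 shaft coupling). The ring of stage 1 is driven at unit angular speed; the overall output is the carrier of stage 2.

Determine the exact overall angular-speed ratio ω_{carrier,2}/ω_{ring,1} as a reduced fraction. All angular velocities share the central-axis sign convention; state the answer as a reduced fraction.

Stage 1: N_ring = 30 + 2·19 = 68
Stage 1: 30(ω_s−ω_c) = −68(ω_r−ω_c),  ω_c=0, ω_r=1
Stage 1: ω_s = 0 − (68/30)(1−0) = -34/15
  ⇒ ω_s¹/ω_r¹ = -34/15
Stage 2: N_ring = 40 + 2·26 = 92
Stage 2: 40(ω_s−ω_c) = −92(ω_r−ω_c),  ω_s=0, ω_r=1
Stage 2: 40(0−ω_c) = −92(1−ω_c)  ⇒  132ω_c = 92  ⇒  ω_c = 23/33
  ⇒ ω_c²/ω_r² = 23/33
Coupling ω_r² = ω_s¹ ⇒ overall = -34/15 × 23/33 = -782/495

-782/495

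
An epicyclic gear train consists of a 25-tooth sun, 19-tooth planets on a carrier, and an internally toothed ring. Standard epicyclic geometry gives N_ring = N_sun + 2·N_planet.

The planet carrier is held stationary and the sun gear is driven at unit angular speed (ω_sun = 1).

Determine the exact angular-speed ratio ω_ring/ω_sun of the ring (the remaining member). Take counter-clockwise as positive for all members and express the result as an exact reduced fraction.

-25/63

N_ring = 25 + 2·19 = 63
25(ω_s−ω_c) = −63(ω_r−ω_c),  ω_c=0, ω_s=1
ω_r = 0 − (25/63)(1−0) = -25/63
ω_r/ω_s = -25/63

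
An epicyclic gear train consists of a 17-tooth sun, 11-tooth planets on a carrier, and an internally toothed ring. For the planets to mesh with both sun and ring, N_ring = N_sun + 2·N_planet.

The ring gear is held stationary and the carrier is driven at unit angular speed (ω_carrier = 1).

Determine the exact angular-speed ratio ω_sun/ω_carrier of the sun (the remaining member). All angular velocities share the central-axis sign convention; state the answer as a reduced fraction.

56/17

N_ring = 17 + 2·11 = 39
17(ω_s−ω_c) = −39(ω_r−ω_c),  ω_r=0, ω_c=1
ω_s = 1 − (39/17)(0−1) = 56/17
ω_s/ω_c = 56/17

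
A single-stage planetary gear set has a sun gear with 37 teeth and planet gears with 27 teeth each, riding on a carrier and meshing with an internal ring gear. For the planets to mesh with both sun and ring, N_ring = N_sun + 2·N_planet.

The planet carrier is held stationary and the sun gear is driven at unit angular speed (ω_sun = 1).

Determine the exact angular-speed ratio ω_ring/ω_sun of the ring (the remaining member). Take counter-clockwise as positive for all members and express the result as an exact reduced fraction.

-37/91

N_ring = 37 + 2·27 = 91
37(ω_s−ω_c) = −91(ω_r−ω_c),  ω_c=0, ω_s=1
ω_r = 0 − (37/91)(1−0) = -37/91
ω_r/ω_s = -37/91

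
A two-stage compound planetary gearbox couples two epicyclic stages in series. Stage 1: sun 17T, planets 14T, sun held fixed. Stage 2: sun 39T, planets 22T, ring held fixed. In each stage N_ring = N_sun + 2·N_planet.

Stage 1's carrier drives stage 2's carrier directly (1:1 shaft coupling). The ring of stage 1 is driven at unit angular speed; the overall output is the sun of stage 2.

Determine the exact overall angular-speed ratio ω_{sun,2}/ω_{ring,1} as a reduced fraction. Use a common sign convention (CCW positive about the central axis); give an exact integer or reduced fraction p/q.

915/403

Stage 1: N_ring = 17 + 2·14 = 45
Stage 1: 17(ω_s−ω_c) = −45(ω_r−ω_c),  ω_s=0, ω_r=1
Stage 1: 17(0−ω_c) = −45(1−ω_c)  ⇒  62ω_c = 45  ⇒  ω_c = 45/62
  ⇒ ω_c¹/ω_r¹ = 45/62
Stage 2: N_ring = 39 + 2·22 = 83
Stage 2: 39(ω_s−ω_c) = −83(ω_r−ω_c),  ω_r=0, ω_c=1
Stage 2: ω_s = 1 − (83/39)(0−1) = 122/39
  ⇒ ω_s²/ω_c² = 122/39
Coupling ω_c² = ω_c¹ ⇒ overall = 45/62 × 122/39 = 915/403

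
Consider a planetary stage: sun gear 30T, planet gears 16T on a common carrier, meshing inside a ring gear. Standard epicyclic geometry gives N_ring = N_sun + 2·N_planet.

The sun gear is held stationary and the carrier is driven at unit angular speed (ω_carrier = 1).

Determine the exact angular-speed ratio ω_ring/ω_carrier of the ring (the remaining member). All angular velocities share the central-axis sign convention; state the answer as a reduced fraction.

N_ring = 30 + 2·16 = 62
30(ω_s−ω_c) = −62(ω_r−ω_c),  ω_s=0, ω_c=1
ω_r = 1 − (30/62)(0−1) = 46/31
ω_r/ω_c = 46/31

46/31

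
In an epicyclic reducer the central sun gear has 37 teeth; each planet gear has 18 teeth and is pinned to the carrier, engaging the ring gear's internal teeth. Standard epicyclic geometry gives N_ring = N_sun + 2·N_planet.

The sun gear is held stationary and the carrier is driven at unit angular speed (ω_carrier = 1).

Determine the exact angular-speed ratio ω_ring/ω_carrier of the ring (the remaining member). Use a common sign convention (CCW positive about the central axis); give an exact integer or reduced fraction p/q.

110/73

N_ring = 37 + 2·18 = 73
37(ω_s−ω_c) = −73(ω_r−ω_c),  ω_s=0, ω_c=1
ω_r = 1 − (37/73)(0−1) = 110/73
ω_r/ω_c = 110/73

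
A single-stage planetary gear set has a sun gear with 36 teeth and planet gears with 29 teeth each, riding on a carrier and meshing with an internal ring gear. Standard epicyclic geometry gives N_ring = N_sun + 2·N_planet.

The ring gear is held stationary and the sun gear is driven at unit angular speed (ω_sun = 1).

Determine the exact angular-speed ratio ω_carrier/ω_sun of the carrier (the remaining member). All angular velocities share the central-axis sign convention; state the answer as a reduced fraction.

N_ring = 36 + 2·29 = 94
36(ω_s−ω_c) = −94(ω_r−ω_c),  ω_r=0, ω_s=1
36(1−ω_c) = −94(0−ω_c)  ⇒  130ω_c = 36  ⇒  ω_c = 18/65
ω_c/ω_s = 18/65

18/65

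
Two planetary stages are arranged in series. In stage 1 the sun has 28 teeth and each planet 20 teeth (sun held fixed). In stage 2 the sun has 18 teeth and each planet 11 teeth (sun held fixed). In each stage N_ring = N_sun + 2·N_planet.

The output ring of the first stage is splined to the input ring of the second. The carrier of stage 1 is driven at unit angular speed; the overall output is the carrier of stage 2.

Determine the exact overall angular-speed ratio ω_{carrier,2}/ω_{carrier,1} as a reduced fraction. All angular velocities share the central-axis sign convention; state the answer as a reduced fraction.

Stage 1: N_ring = 28 + 2·20 = 68
Stage 1: 28(ω_s−ω_c) = −68(ω_r−ω_c),  ω_s=0, ω_c=1
Stage 1: ω_r = 1 − (28/68)(0−1) = 24/17
  ⇒ ω_r¹/ω_c¹ = 24/17
Stage 2: N_ring = 18 + 2·11 = 40
Stage 2: 18(ω_s−ω_c) = −40(ω_r−ω_c),  ω_s=0, ω_r=1
Stage 2: 18(0−ω_c) = −40(1−ω_c)  ⇒  58ω_c = 40  ⇒  ω_c = 20/29
  ⇒ ω_c²/ω_r² = 20/29
Coupling ω_r² = ω_r¹ ⇒ overall = 24/17 × 20/29 = 480/493

480/493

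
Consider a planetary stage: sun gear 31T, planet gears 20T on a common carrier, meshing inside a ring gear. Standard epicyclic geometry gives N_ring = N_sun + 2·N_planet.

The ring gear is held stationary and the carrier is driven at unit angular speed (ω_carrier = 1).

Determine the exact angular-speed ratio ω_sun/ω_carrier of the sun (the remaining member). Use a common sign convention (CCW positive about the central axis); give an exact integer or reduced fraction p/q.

102/31

N_ring = 31 + 2·20 = 71
31(ω_s−ω_c) = −71(ω_r−ω_c),  ω_r=0, ω_c=1
ω_s = 1 − (71/31)(0−1) = 102/31
ω_s/ω_c = 102/31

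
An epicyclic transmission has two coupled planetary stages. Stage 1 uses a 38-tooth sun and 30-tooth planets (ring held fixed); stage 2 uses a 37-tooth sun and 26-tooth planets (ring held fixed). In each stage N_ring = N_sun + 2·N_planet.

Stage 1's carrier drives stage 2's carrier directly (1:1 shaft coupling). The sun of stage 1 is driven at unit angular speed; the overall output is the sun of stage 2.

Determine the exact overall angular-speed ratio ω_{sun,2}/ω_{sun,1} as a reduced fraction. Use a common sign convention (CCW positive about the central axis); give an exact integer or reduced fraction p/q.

Stage 1: N_ring = 38 + 2·30 = 98
Stage 1: 38(ω_s−ω_c) = −98(ω_r−ω_c),  ω_r=0, ω_s=1
Stage 1: 38(1−ω_c) = −98(0−ω_c)  ⇒  136ω_c = 38  ⇒  ω_c = 19/68
  ⇒ ω_c¹/ω_s¹ = 19/68
Stage 2: N_ring = 37 + 2·26 = 89
Stage 2: 37(ω_s−ω_c) = −89(ω_r−ω_c),  ω_r=0, ω_c=1
Stage 2: ω_s = 1 − (89/37)(0−1) = 126/37
  ⇒ ω_s²/ω_c² = 126/37
Coupling ω_c² = ω_c¹ ⇒ overall = 19/68 × 126/37 = 1197/1258

1197/1258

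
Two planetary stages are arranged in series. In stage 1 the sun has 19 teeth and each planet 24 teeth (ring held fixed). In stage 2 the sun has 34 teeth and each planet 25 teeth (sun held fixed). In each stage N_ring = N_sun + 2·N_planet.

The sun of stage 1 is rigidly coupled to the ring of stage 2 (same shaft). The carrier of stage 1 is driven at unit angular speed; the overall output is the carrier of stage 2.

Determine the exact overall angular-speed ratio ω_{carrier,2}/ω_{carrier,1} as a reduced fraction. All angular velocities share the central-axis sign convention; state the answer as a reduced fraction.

Stage 1: N_ring = 19 + 2·24 = 67
Stage 1: 19(ω_s−ω_c) = −67(ω_r−ω_c),  ω_r=0, ω_c=1
Stage 1: ω_s = 1 − (67/19)(0−1) = 86/19
  ⇒ ω_s¹/ω_c¹ = 86/19
Stage 2: N_ring = 34 + 2·25 = 84
Stage 2: 34(ω_s−ω_c) = −84(ω_r−ω_c),  ω_s=0, ω_r=1
Stage 2: 34(0−ω_c) = −84(1−ω_c)  ⇒  118ω_c = 84  ⇒  ω_c = 42/59
  ⇒ ω_c²/ω_r² = 42/59
Coupling ω_r² = ω_s¹ ⇒ overall = 86/19 × 42/59 = 3612/1121

3612/1121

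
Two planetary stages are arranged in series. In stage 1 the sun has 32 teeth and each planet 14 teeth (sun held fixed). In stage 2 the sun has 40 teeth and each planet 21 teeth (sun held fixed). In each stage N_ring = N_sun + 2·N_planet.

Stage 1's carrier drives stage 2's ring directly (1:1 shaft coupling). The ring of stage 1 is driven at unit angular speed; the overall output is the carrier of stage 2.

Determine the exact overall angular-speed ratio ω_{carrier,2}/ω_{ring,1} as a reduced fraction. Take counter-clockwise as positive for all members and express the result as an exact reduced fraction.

Stage 1: N_ring = 32 + 2·14 = 60
Stage 1: 32(ω_s−ω_c) = −60(ω_r−ω_c),  ω_s=0, ω_r=1
Stage 1: 32(0−ω_c) = −60(1−ω_c)  ⇒  92ω_c = 60  ⇒  ω_c = 15/23
  ⇒ ω_c¹/ω_r¹ = 15/23
Stage 2: N_ring = 40 + 2·21 = 82
Stage 2: 40(ω_s−ω_c) = −82(ω_r−ω_c),  ω_s=0, ω_r=1
Stage 2: 40(0−ω_c) = −82(1−ω_c)  ⇒  122ω_c = 82  ⇒  ω_c = 41/61
  ⇒ ω_c²/ω_r² = 41/61
Coupling ω_r² = ω_c¹ ⇒ overall = 15/23 × 41/61 = 615/1403

615/1403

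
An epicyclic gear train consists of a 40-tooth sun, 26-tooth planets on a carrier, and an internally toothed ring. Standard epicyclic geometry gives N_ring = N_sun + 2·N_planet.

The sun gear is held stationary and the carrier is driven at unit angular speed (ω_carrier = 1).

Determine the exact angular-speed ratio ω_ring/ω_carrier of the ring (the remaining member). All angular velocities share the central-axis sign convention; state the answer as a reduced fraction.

33/23

N_ring = 40 + 2·26 = 92
40(ω_s−ω_c) = −92(ω_r−ω_c),  ω_s=0, ω_c=1
ω_r = 1 − (40/92)(0−1) = 33/23
ω_r/ω_c = 33/23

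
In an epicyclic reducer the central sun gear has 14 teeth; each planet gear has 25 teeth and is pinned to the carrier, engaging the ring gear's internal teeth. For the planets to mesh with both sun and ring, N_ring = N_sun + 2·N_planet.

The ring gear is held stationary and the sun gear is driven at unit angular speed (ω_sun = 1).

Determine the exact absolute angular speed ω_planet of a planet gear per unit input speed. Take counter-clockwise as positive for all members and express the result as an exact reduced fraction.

-7/25

N_ring = 14 + 2·25 = 64
14(ω_s−ω_c) = −64(ω_r−ω_c),  ω_r=0, ω_s=1
14(1−ω_c) = −64(0−ω_c)  ⇒  78ω_c = 14  ⇒  ω_c = 7/39
sun–planet: 14·(1−7/39) = −25·(ω_p−ω_c)  ⇒  ω_p−ω_c = −(14/25)·(32/39) = -448/975
ω_p = 7/39 − 448/975 = -7/25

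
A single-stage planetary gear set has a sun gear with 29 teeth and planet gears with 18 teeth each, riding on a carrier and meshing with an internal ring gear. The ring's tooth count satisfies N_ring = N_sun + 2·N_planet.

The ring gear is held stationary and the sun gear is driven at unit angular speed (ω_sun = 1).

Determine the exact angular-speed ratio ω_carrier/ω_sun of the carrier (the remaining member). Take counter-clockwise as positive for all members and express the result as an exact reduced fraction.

29/94

N_ring = 29 + 2·18 = 65
29(ω_s−ω_c) = −65(ω_r−ω_c),  ω_r=0, ω_s=1
29(1−ω_c) = −65(0−ω_c)  ⇒  94ω_c = 29  ⇒  ω_c = 29/94
ω_c/ω_s = 29/94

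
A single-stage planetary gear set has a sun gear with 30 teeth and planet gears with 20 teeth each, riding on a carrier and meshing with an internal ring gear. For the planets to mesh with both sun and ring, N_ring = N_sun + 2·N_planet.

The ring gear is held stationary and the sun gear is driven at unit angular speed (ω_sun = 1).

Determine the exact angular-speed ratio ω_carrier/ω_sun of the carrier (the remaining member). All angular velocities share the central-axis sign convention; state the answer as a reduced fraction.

3/10

N_ring = 30 + 2·20 = 70
30(ω_s−ω_c) = −70(ω_r−ω_c),  ω_r=0, ω_s=1
30(1−ω_c) = −70(0−ω_c)  ⇒  100ω_c = 30  ⇒  ω_c = 3/10
ω_c/ω_s = 3/10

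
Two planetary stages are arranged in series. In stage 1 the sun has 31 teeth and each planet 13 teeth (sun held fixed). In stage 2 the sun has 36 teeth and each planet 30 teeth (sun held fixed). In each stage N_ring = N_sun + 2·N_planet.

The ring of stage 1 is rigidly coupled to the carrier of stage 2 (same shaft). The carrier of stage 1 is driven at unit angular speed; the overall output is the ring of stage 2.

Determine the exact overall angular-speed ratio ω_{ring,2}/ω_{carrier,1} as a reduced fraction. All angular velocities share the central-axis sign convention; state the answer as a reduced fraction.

121/57

Stage 1: N_ring = 31 + 2·13 = 57
Stage 1: 31(ω_s−ω_c) = −57(ω_r−ω_c),  ω_s=0, ω_c=1
Stage 1: ω_r = 1 − (31/57)(0−1) = 88/57
  ⇒ ω_r¹/ω_c¹ = 88/57
Stage 2: N_ring = 36 + 2·30 = 96
Stage 2: 36(ω_s−ω_c) = −96(ω_r−ω_c),  ω_s=0, ω_c=1
Stage 2: ω_r = 1 − (36/96)(0−1) = 11/8
  ⇒ ω_r²/ω_c² = 11/8
Coupling ω_c² = ω_r¹ ⇒ overall = 88/57 × 11/8 = 121/57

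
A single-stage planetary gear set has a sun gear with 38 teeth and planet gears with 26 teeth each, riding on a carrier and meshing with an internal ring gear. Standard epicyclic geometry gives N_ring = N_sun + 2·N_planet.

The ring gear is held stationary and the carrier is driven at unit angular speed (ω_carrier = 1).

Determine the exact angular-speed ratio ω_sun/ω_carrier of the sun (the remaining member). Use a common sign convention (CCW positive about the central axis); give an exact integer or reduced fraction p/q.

N_ring = 38 + 2·26 = 90
38(ω_s−ω_c) = −90(ω_r−ω_c),  ω_r=0, ω_c=1
ω_s = 1 − (90/38)(0−1) = 64/19
ω_s/ω_c = 64/19

64/19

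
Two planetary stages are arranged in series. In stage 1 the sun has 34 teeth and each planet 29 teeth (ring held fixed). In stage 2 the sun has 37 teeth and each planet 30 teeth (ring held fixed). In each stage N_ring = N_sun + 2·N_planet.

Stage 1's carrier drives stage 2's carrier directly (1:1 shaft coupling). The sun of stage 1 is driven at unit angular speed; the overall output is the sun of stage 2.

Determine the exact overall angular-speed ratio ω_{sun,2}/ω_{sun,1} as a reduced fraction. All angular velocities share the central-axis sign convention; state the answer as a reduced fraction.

Stage 1: N_ring = 34 + 2·29 = 92
Stage 1: 34(ω_s−ω_c) = −92(ω_r−ω_c),  ω_r=0, ω_s=1
Stage 1: 34(1−ω_c) = −92(0−ω_c)  ⇒  126ω_c = 34  ⇒  ω_c = 17/63
  ⇒ ω_c¹/ω_s¹ = 17/63
Stage 2: N_ring = 37 + 2·30 = 97
Stage 2: 37(ω_s−ω_c) = −97(ω_r−ω_c),  ω_r=0, ω_c=1
Stage 2: ω_s = 1 − (97/37)(0−1) = 134/37
  ⇒ ω_s²/ω_c² = 134/37
Coupling ω_c² = ω_c¹ ⇒ overall = 17/63 × 134/37 = 2278/2331

2278/2331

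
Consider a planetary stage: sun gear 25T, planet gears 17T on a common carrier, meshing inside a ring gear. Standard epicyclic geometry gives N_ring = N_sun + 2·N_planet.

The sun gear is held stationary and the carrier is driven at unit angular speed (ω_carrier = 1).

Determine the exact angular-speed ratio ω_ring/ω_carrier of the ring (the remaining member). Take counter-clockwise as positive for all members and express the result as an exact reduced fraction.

N_ring = 25 + 2·17 = 59
25(ω_s−ω_c) = −59(ω_r−ω_c),  ω_s=0, ω_c=1
ω_r = 1 − (25/59)(0−1) = 84/59
ω_r/ω_c = 84/59

84/59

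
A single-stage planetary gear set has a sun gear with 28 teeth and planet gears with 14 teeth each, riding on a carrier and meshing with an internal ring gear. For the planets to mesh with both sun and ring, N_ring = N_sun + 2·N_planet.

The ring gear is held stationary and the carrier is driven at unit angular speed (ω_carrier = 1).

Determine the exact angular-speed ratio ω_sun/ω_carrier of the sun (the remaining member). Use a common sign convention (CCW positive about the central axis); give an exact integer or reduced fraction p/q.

N_ring = 28 + 2·14 = 56
28(ω_s−ω_c) = −56(ω_r−ω_c),  ω_r=0, ω_c=1
ω_s = 1 − (56/28)(0−1) = 3
ω_s/ω_c = 3

3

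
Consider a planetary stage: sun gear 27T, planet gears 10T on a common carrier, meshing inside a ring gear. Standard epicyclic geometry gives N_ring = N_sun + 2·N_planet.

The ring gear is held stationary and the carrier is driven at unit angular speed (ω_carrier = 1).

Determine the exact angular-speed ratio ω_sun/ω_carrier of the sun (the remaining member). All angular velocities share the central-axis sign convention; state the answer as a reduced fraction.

74/27

N_ring = 27 + 2·10 = 47
27(ω_s−ω_c) = −47(ω_r−ω_c),  ω_r=0, ω_c=1
ω_s = 1 − (47/27)(0−1) = 74/27
ω_s/ω_c = 74/27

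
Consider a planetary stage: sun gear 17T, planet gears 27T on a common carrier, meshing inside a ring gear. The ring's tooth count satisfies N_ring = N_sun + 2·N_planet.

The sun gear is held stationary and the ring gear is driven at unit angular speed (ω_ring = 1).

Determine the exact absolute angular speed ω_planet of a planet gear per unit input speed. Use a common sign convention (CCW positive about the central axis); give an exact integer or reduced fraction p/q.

N_ring = 17 + 2·27 = 71
17(ω_s−ω_c) = −71(ω_r−ω_c),  ω_s=0, ω_r=1
17(0−ω_c) = −71(1−ω_c)  ⇒  88ω_c = 71  ⇒  ω_c = 71/88
sun–planet: 17·(0−71/88) = −27·(ω_p−ω_c)  ⇒  ω_p−ω_c = −(17/27)·(-71/88) = 1207/2376
ω_p = 71/88 + 1207/2376 = 71/54

71/54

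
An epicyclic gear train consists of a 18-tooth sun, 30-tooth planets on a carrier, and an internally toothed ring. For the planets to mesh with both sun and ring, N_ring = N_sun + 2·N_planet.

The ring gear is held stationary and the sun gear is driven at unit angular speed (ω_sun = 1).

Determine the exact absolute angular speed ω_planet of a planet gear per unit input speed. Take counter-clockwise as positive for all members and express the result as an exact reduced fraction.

-3/10

N_ring = 18 + 2·30 = 78
18(ω_s−ω_c) = −78(ω_r−ω_c),  ω_r=0, ω_s=1
18(1−ω_c) = −78(0−ω_c)  ⇒  96ω_c = 18  ⇒  ω_c = 3/16
sun–planet: 18·(1−3/16) = −30·(ω_p−ω_c)  ⇒  ω_p−ω_c = −(18/30)·(13/16) = -39/80
ω_p = 3/16 − 39/80 = -3/10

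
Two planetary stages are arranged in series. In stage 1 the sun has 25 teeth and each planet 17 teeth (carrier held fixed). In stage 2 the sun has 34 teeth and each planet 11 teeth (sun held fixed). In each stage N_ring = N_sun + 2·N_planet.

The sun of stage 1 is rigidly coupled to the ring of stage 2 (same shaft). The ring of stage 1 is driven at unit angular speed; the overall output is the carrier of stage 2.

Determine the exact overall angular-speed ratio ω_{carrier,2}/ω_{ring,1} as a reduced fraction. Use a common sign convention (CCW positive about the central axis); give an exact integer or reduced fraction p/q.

Stage 1: N_ring = 25 + 2·17 = 59
Stage 1: 25(ω_s−ω_c) = −59(ω_r−ω_c),  ω_c=0, ω_r=1
Stage 1: ω_s = 0 − (59/25)(1−0) = -59/25
  ⇒ ω_s¹/ω_r¹ = -59/25
Stage 2: N_ring = 34 + 2·11 = 56
Stage 2: 34(ω_s−ω_c) = −56(ω_r−ω_c),  ω_s=0, ω_r=1
Stage 2: 34(0−ω_c) = −56(1−ω_c)  ⇒  90ω_c = 56  ⇒  ω_c = 28/45
  ⇒ ω_c²/ω_r² = 28/45
Coupling ω_r² = ω_s¹ ⇒ overall = -59/25 × 28/45 = -1652/1125

-1652/1125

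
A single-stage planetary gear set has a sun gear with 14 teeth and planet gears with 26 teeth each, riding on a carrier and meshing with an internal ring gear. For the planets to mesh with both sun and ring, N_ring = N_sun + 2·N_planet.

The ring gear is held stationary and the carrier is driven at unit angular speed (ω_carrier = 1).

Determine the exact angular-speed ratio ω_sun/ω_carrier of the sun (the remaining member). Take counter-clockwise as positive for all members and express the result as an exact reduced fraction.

N_ring = 14 + 2·26 = 66
14(ω_s−ω_c) = −66(ω_r−ω_c),  ω_r=0, ω_c=1
ω_s = 1 − (66/14)(0−1) = 40/7
ω_s/ω_c = 40/7

40/7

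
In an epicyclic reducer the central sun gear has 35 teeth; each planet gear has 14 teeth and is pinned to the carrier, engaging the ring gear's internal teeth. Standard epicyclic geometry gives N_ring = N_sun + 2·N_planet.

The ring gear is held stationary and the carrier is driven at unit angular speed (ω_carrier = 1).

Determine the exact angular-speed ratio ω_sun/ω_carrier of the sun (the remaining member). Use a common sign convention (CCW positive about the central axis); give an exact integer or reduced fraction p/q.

N_ring = 35 + 2·14 = 63
35(ω_s−ω_c) = −63(ω_r−ω_c),  ω_r=0, ω_c=1
ω_s = 1 − (63/35)(0−1) = 14/5
ω_s/ω_c = 14/5

14/5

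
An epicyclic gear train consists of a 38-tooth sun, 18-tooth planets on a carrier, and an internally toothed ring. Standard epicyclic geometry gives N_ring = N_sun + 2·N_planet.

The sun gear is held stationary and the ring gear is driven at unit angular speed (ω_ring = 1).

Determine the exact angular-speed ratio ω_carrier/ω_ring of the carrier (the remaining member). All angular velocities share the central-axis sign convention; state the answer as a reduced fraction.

37/56

N_ring = 38 + 2·18 = 74
38(ω_s−ω_c) = −74(ω_r−ω_c),  ω_s=0, ω_r=1
38(0−ω_c) = −74(1−ω_c)  ⇒  112ω_c = 74  ⇒  ω_c = 37/56
ω_c/ω_r = 37/56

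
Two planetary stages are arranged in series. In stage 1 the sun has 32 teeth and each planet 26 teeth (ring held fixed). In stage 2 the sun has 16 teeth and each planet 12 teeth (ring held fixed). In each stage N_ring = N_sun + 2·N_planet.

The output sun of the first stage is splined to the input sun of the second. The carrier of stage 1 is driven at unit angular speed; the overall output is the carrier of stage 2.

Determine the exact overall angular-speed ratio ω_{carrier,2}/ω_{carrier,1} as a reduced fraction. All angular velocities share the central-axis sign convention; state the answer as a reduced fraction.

Stage 1: N_ring = 32 + 2·26 = 84
Stage 1: 32(ω_s−ω_c) = −84(ω_r−ω_c),  ω_r=0, ω_c=1
Stage 1: ω_s = 1 − (84/32)(0−1) = 29/8
  ⇒ ω_s¹/ω_c¹ = 29/8
Stage 2: N_ring = 16 + 2·12 = 40
Stage 2: 16(ω_s−ω_c) = −40(ω_r−ω_c),  ω_r=0, ω_s=1
Stage 2: 16(1−ω_c) = −40(0−ω_c)  ⇒  56ω_c = 16  ⇒  ω_c = 2/7
  ⇒ ω_c²/ω_s² = 2/7
Coupling ω_s² = ω_s¹ ⇒ overall = 29/8 × 2/7 = 29/28

29/28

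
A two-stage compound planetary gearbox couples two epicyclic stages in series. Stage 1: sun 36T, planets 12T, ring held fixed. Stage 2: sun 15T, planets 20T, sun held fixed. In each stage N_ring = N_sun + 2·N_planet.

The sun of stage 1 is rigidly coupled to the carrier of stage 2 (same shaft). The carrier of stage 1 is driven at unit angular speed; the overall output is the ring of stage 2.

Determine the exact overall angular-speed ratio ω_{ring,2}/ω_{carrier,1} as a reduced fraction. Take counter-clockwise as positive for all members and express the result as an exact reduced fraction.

112/33

Stage 1: N_ring = 36 + 2·12 = 60
Stage 1: 36(ω_s−ω_c) = −60(ω_r−ω_c),  ω_r=0, ω_c=1
Stage 1: ω_s = 1 − (60/36)(0−1) = 8/3
  ⇒ ω_s¹/ω_c¹ = 8/3
Stage 2: N_ring = 15 + 2·20 = 55
Stage 2: 15(ω_s−ω_c) = −55(ω_r−ω_c),  ω_s=0, ω_c=1
Stage 2: ω_r = 1 − (15/55)(0−1) = 14/11
  ⇒ ω_r²/ω_c² = 14/11
Coupling ω_c² = ω_s¹ ⇒ overall = 8/3 × 14/11 = 112/33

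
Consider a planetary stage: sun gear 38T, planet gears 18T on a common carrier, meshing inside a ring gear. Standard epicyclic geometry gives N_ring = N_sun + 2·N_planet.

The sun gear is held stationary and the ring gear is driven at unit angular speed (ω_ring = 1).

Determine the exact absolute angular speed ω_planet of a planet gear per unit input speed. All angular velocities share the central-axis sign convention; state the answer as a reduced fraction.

37/18

N_ring = 38 + 2·18 = 74
38(ω_s−ω_c) = −74(ω_r−ω_c),  ω_s=0, ω_r=1
38(0−ω_c) = −74(1−ω_c)  ⇒  112ω_c = 74  ⇒  ω_c = 37/56
sun–planet: 38·(0−37/56) = −18·(ω_p−ω_c)  ⇒  ω_p−ω_c = −(38/18)·(-37/56) = 703/504
ω_p = 37/56 + 703/504 = 37/18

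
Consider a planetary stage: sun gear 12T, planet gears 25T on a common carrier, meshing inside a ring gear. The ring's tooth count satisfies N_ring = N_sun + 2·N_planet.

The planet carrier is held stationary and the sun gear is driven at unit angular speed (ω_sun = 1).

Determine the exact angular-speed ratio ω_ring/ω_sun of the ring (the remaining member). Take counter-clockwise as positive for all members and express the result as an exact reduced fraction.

-6/31

N_ring = 12 + 2·25 = 62
12(ω_s−ω_c) = −62(ω_r−ω_c),  ω_c=0, ω_s=1
ω_r = 0 − (12/62)(1−0) = -6/31
ω_r/ω_s = -6/31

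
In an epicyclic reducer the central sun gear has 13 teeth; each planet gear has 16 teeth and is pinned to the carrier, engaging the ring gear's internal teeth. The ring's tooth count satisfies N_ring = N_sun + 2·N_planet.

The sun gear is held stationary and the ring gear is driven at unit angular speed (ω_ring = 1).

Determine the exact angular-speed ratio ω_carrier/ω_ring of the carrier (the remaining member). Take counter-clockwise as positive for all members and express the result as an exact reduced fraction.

N_ring = 13 + 2·16 = 45
13(ω_s−ω_c) = −45(ω_r−ω_c),  ω_s=0, ω_r=1
13(0−ω_c) = −45(1−ω_c)  ⇒  58ω_c = 45  ⇒  ω_c = 45/58
ω_c/ω_r = 45/58

45/58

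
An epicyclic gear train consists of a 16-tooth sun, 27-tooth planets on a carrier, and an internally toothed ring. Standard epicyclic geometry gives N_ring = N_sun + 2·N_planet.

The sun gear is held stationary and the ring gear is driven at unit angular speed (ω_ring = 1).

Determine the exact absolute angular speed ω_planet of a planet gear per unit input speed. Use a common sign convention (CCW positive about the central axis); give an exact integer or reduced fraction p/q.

N_ring = 16 + 2·27 = 70
16(ω_s−ω_c) = −70(ω_r−ω_c),  ω_s=0, ω_r=1
16(0−ω_c) = −70(1−ω_c)  ⇒  86ω_c = 70  ⇒  ω_c = 35/43
sun–planet: 16·(0−35/43) = −27·(ω_p−ω_c)  ⇒  ω_p−ω_c = −(16/27)·(-35/43) = 560/1161
ω_p = 35/43 + 560/1161 = 35/27

35/27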